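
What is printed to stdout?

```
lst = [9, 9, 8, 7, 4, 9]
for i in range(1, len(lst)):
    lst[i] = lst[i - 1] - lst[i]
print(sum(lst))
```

i=1: lst[1] = 9-9 = 0 → [9, 0, 8, 7, 4, 9]
i=2: lst[2] = 0-8 = -8 → [9, 0, -8, 7, 4, 9]
i=3: lst[3] = (-8)-7 = -15 → [9, 0, -8, -15, 4, 9]
i=4: lst[4] = (-15)-4 = -19 → [9, 0, -8, -15, -19, 9]
i=5: lst[5] = (-19)-9 = -28 → [9, 0, -8, -15, -19, -28]
sum = -61

-61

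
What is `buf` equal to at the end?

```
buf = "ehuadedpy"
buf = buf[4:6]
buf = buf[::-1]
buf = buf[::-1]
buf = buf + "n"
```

'den'

slice [4:6] → 'de'
reverse → 'ed'
reverse → 'de'
+ 'n' → 'den'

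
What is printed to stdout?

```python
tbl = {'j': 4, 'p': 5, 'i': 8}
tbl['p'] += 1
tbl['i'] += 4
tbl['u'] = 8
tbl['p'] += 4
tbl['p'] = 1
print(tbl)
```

{'j': 4, 'p': 1, 'i': 12, 'u': 8}

tbl['p'] = 5+1 = 6 → {'j': 4, 'p': 6, 'i': 8}
tbl['i'] = 8+4 = 12 → {'j': 4, 'p': 6, 'i': 12}
tbl['u'] = 8 → {'j': 4, 'p': 6, 'i': 12, 'u': 8}
tbl['p'] = 6+4 = 10 → {'j': 4, 'p': 10, 'i': 12, 'u': 8}
tbl['p'] = 1 → {'j': 4, 'p': 1, 'i': 12, 'u': 8}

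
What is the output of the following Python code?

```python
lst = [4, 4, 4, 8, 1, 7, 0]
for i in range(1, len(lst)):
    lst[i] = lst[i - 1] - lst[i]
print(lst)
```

[4, 0, -4, -12, -13, -20, -20]

i=1: lst[1] = 4-4 = 0 → [4, 0, 4, 8, 1, 7, 0]
i=2: lst[2] = 0-4 = -4 → [4, 0, -4, 8, 1, 7, 0]
i=3: lst[3] = (-4)-8 = -12 → [4, 0, -4, -12, 1, 7, 0]
i=4: lst[4] = (-12)-1 = -13 → [4, 0, -4, -12, -13, 7, 0]
i=5: lst[5] = (-13)-7 = -20 → [4, 0, -4, -12, -13, -20, 0]
i=6: lst[6] = (-20)-0 = -20 → [4, 0, -4, -12, -13, -20, -20]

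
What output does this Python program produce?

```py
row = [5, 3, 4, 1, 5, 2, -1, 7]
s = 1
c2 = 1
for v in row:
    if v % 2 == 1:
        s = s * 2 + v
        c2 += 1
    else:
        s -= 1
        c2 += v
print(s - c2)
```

v=5: odd, s = 1*2+5 = 7; c2=2
v=3: odd, s = 7*2+3 = 17; c2=3
v=4: not odd, s = 17-1 = 16; c2=7
v=1: odd, s = 16*2+1 = 33; c2=8
v=5: odd, s = 33*2+5 = 71; c2=9
v=2: not odd, s = 71-1 = 70; c2=11
v=-1: odd, s = 70*2+(-1) = 139; c2=12
v=7: odd, s = 139*2+7 = 285; c2=13
s-c2 = 285-13 = 272

272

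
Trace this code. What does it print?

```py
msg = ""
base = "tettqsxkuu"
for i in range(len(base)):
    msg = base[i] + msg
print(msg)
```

uukxsqttet

i=0: prepend 't' → 't'
i=1: prepend 'e' → 'et'
i=2: prepend 't' → 'tet'
i=3: prepend 't' → 'ttet'
i=4: prepend 'q' → 'qttet'
i=5: prepend 's' → 'sqttet'
i=6: prepend 'x' → 'xsqttet'
i=7: prepend 'k' → 'kxsqttet'
i=8: prepend 'u' → 'ukxsqttet'
i=9: prepend 'u' → 'uukxsqttet'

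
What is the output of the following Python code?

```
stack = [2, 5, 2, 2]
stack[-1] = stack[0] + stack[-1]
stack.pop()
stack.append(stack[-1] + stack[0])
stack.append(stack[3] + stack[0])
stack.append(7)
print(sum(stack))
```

26

stack[-1] = stack[0]+stack[-1] = 2+2 = 4 → [2, 5, 2, 4]
pop() removes 4 → [2, 5, 2]
append stack[-1]+stack[0] = 2+2 = 4 → [2, 5, 2, 4]
append stack[3]+stack[0] = 4+2 = 6 → [2, 5, 2, 4, 6]
append 7 → [2, 5, 2, 4, 6, 7]
sum = 26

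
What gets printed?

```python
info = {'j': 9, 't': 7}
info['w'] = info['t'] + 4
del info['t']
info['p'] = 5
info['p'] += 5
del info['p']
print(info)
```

{'j': 9, 'w': 11}

info['w'] = info['t']+4 = 11 → {'j': 9, 't': 7, 'w': 11}
del 't' → {'j': 9, 'w': 11}
info['p'] = 5 → {'j': 9, 'w': 11, 'p': 5}
info['p'] = 5+5 = 10 → {'j': 9, 'w': 11, 'p': 10}
del 'p' → {'j': 9, 'w': 11}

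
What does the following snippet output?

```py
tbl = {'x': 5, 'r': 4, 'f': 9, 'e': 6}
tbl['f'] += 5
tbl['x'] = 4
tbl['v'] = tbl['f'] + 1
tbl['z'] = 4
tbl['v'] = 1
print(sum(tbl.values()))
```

tbl['f'] = 9+5 = 14 → {'x': 5, 'r': 4, 'f': 14, 'e': 6}
tbl['x'] = 4 → {'x': 4, 'r': 4, 'f': 14, 'e': 6}
tbl['v'] = tbl['f']+1 = 15 → {'x': 4, 'r': 4, 'f': 14, 'e': 6, 'v': 15}
tbl['z'] = 4 → {'x': 4, 'r': 4, 'f': 14, 'e': 6, 'v': 15, 'z': 4}
tbl['v'] = 1 → {'x': 4, 'r': 4, 'f': 14, 'e': 6, 'v': 1, 'z': 4}
sum of values = 33

33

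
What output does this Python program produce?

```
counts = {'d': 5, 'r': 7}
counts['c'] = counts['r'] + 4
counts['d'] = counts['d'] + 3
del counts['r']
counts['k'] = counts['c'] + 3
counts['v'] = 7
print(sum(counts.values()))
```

40

counts['c'] = counts['r']+4 = 11 → {'d': 5, 'r': 7, 'c': 11}
counts['d'] = counts['d']+3 = 8 → {'d': 8, 'r': 7, 'c': 11}
del 'r' → {'d': 8, 'c': 11}
counts['k'] = counts['c']+3 = 14 → {'d': 8, 'c': 11, 'k': 14}
counts['v'] = 7 → {'d': 8, 'c': 11, 'k': 14, 'v': 7}
sum of values = 40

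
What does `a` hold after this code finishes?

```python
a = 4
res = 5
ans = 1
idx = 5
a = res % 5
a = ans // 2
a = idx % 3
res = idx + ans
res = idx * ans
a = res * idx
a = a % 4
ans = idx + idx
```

a = 5%5 = 0
a = 1//2 = 0
a = 5%3 = 2
res = 5+1 = 6
res = 5*1 = 5
a = 5*5 = 25
a = 25%4 = 1
ans = 5+5 = 10

1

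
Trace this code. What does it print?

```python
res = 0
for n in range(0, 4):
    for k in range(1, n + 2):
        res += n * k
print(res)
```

45

n=0,k=1: res = 0+0 = 0
n=1,k=1: res = 0+1 = 1
n=1,k=2: res = 1+2 = 3
n=2,k=1: res = 3+2 = 5
n=2,k=2: res = 5+4 = 9
n=2,k=3: res = 9+6 = 15
n=3,k=1: res = 15+3 = 18
n=3,k=2: res = 18+6 = 24
n=3,k=3: res = 24+9 = 33
n=3,k=4: res = 33+12 = 45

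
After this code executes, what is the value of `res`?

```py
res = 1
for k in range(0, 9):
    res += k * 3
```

109

k=0: res = 1+0*3 = 1
k=1: res = 1+1*3 = 4
k=2: res = 4+2*3 = 10
k=3: res = 10+3*3 = 19
k=4: res = 19+4*3 = 31
k=5: res = 31+5*3 = 46
k=6: res = 46+6*3 = 64
k=7: res = 64+7*3 = 85
k=8: res = 85+8*3 = 109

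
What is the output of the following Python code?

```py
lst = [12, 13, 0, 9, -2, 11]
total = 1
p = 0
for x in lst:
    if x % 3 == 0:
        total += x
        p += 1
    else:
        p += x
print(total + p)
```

x=12: %3==0, total = 1+12 = 13; p=1
x=13: not %3==0; p=14
x=0: %3==0, total = 13+0 = 13; p=15
x=9: %3==0, total = 13+9 = 22; p=16
x=-2: not %3==0; p=14
x=11: not %3==0; p=25
total+p = 22+25 = 47

47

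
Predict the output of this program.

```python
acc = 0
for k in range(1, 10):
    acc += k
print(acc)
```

45

k=1: acc = 0+1 = 1
k=2: acc = 1+2 = 3
k=3: acc = 3+3 = 6
k=4: acc = 6+4 = 10
k=5: acc = 10+5 = 15
k=6: acc = 15+6 = 21
k=7: acc = 21+7 = 28
k=8: acc = 28+8 = 36
k=9: acc = 36+9 = 45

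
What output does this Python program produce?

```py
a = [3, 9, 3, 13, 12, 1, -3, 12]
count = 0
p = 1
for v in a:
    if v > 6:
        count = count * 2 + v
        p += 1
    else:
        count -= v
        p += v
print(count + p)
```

v=3: not >6, count = 0-3 = -3; p=4
v=9: >6, count = (-3)*2+9 = 3; p=5
v=3: not >6, count = 3-3 = 0; p=8
v=13: >6, count = 0*2+13 = 13; p=9
v=12: >6, count = 13*2+12 = 38; p=10
v=1: not >6, count = 38-1 = 37; p=11
v=-3: not >6, count = 37-(-3) = 40; p=8
v=12: >6, count = 40*2+12 = 92; p=9
count+p = 92+9 = 101

101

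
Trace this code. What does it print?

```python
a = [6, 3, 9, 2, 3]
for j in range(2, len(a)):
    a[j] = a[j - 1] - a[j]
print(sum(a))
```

j=2: a[2] = 3-9 = -6 → [6, 3, -6, 2, 3]
j=3: a[3] = (-6)-2 = -8 → [6, 3, -6, -8, 3]
j=4: a[4] = (-8)-3 = -11 → [6, 3, -6, -8, -11]
sum = -16

-16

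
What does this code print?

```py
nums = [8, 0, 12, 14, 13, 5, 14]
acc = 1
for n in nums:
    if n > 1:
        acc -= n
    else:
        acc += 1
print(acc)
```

-64

n=8: >1, acc = 1-8 = -7
n=0: not >1, acc = (-7)+1 = -6
n=12: >1, acc = (-6)-12 = -18
n=14: >1, acc = (-18)-14 = -32
n=13: >1, acc = (-32)-13 = -45
n=5: >1, acc = (-45)-5 = -50
n=14: >1, acc = (-50)-14 = -64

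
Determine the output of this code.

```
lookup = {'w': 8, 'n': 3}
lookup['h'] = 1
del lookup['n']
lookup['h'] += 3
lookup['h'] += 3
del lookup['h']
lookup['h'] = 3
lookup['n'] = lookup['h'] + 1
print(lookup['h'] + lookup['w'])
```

11

lookup['h'] = 1 → {'w': 8, 'n': 3, 'h': 1}
del 'n' → {'w': 8, 'h': 1}
lookup['h'] = 1+3 = 4 → {'w': 8, 'h': 4}
lookup['h'] = 4+3 = 7 → {'w': 8, 'h': 7}
del 'h' → {'w': 8}
lookup['h'] = 3 → {'w': 8, 'h': 3}
lookup['n'] = lookup['h']+1 = 4 → {'w': 8, 'h': 3, 'n': 4}
lookup['h']+lookup['w'] = 3+8 = 11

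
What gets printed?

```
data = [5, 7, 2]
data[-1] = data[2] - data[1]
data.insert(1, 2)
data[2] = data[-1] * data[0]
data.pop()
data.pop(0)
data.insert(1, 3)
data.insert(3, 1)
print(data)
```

data[-1] = data[2]-data[1] = 2-7 = -5 → [5, 7, -5]
insert 2 at 1 → [5, 2, 7, -5]
data[2] = data[-1]*data[0] = (-5)*5 = -25 → [5, 2, -25, -5]
pop() removes -5 → [5, 2, -25]
pop(0) removes 5 → [2, -25]
insert 3 at 1 → [2, 3, -25]
insert 1 at 3 → [2, 3, -25, 1]

[2, 3, -25, 1]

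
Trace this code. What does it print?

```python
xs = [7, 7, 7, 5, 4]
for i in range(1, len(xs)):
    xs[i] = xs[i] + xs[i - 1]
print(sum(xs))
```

98

i=1: xs[1] = 7+7 = 14 → [7, 14, 7, 5, 4]
i=2: xs[2] = 7+14 = 21 → [7, 14, 21, 5, 4]
i=3: xs[3] = 5+21 = 26 → [7, 14, 21, 26, 4]
i=4: xs[4] = 4+26 = 30 → [7, 14, 21, 26, 30]
sum = 98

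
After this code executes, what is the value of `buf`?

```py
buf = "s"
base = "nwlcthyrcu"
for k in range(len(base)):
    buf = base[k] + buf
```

k=0: prepend 'n' → 'ns'
k=1: prepend 'w' → 'wns'
k=2: prepend 'l' → 'lwns'
k=3: prepend 'c' → 'clwns'
k=4: prepend 't' → 'tclwns'
k=5: prepend 'h' → 'htclwns'
k=6: prepend 'y' → 'yhtclwns'
k=7: prepend 'r' → 'ryhtclwns'
k=8: prepend 'c' → 'cryhtclwns'
k=9: prepend 'u' → 'ucryhtclwns'

'ucryhtclwns'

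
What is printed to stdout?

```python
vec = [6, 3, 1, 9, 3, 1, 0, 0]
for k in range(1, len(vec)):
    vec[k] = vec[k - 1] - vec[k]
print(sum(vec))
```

k=1: vec[1] = 6-3 = 3 → [6, 3, 1, 9, 3, 1, 0, 0]
k=2: vec[2] = 3-1 = 2 → [6, 3, 2, 9, 3, 1, 0, 0]
k=3: vec[3] = 2-9 = -7 → [6, 3, 2, -7, 3, 1, 0, 0]
k=4: vec[4] = (-7)-3 = -10 → [6, 3, 2, -7, -10, 1, 0, 0]
k=5: vec[5] = (-10)-1 = -11 → [6, 3, 2, -7, -10, -11, 0, 0]
k=6: vec[6] = (-11)-0 = -11 → [6, 3, 2, -7, -10, -11, -11, 0]
k=7: vec[7] = (-11)-0 = -11 → [6, 3, 2, -7, -10, -11, -11, -11]
sum = -39

-39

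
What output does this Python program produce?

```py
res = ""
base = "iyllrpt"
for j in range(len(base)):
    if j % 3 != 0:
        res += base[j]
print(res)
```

j=0: skip
j=1: add 'y' → 'y'
j=2: add 'l' → 'yl'
j=3: skip
j=4: add 'r' → 'ylr'
j=5: add 'p' → 'ylrp'
j=6: skip

ylrp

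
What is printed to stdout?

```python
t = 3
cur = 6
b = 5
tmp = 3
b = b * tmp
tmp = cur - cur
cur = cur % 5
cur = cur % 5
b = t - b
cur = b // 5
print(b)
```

b = 5*3 = 15
tmp = 6-6 = 0
cur = 6%5 = 1
cur = 1%5 = 1
b = 3-15 = -12
cur = (-12)//5 = -3

-12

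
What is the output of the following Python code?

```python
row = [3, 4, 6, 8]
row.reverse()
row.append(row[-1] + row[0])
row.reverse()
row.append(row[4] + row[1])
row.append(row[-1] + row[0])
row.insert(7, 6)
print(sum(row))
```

71

reverse → [8, 6, 4, 3]
append row[-1]+row[0] = 3+8 = 11 → [8, 6, 4, 3, 11]
reverse → [11, 3, 4, 6, 8]
append row[4]+row[1] = 8+3 = 11 → [11, 3, 4, 6, 8, 11]
append row[-1]+row[0] = 11+11 = 22 → [11, 3, 4, 6, 8, 11, 22]
insert 6 at 7 → [11, 3, 4, 6, 8, 11, 22, 6]
sum = 71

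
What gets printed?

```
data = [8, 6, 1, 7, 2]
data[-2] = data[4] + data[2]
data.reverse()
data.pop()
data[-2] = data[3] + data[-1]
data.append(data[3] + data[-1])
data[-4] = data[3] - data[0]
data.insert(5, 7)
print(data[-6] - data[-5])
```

data[-2] = data[4]+data[2] = 2+1 = 3 → [8, 6, 1, 3, 2]
reverse → [2, 3, 1, 6, 8]
pop() removes 8 → [2, 3, 1, 6]
data[-2] = data[3]+data[-1] = 6+6 = 12 → [2, 3, 12, 6]
append data[3]+data[-1] = 6+6 = 12 → [2, 3, 12, 6, 12]
data[-4] = data[3]-data[0] = 6-2 = 4 → [2, 4, 12, 6, 12]
insert 7 at 5 → [2, 4, 12, 6, 12, 7]
data[-6]-data[-5] = 2-4 = -2

-2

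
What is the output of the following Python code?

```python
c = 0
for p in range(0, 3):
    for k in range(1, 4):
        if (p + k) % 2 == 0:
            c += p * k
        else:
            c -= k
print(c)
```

-2

p=0,k=1: odd sum, c = 0-1 = -1
p=0,k=2: even sum, c = (-1)+0 = -1
p=0,k=3: odd sum, c = (-1)-3 = -4
p=1,k=1: even sum, c = (-4)+1 = -3
p=1,k=2: odd sum, c = (-3)-2 = -5
p=1,k=3: even sum, c = (-5)+3 = -2
p=2,k=1: odd sum, c = (-2)-1 = -3
p=2,k=2: even sum, c = (-3)+4 = 1
p=2,k=3: odd sum, c = 1-3 = -2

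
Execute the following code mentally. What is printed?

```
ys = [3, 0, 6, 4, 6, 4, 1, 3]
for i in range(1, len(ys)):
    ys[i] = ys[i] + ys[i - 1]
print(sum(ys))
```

121

i=1: ys[1] = 0+3 = 3 → [3, 3, 6, 4, 6, 4, 1, 3]
i=2: ys[2] = 6+3 = 9 → [3, 3, 9, 4, 6, 4, 1, 3]
i=3: ys[3] = 4+9 = 13 → [3, 3, 9, 13, 6, 4, 1, 3]
i=4: ys[4] = 6+13 = 19 → [3, 3, 9, 13, 19, 4, 1, 3]
i=5: ys[5] = 4+19 = 23 → [3, 3, 9, 13, 19, 23, 1, 3]
i=6: ys[6] = 1+23 = 24 → [3, 3, 9, 13, 19, 23, 24, 3]
i=7: ys[7] = 3+24 = 27 → [3, 3, 9, 13, 19, 23, 24, 27]
sum = 121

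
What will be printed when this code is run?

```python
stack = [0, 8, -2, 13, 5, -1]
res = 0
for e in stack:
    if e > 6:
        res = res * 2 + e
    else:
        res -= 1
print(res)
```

e=0: not >6, res = 0-1 = -1
e=8: >6, res = (-1)*2+8 = 6
e=-2: not >6, res = 6-1 = 5
e=13: >6, res = 5*2+13 = 23
e=5: not >6, res = 23-1 = 22
e=-1: not >6, res = 22-1 = 21

21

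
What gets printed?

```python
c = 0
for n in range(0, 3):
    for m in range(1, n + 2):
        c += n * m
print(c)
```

n=0,m=1: c = 0+0 = 0
n=1,m=1: c = 0+1 = 1
n=1,m=2: c = 1+2 = 3
n=2,m=1: c = 3+2 = 5
n=2,m=2: c = 5+4 = 9
n=2,m=3: c = 9+6 = 15

15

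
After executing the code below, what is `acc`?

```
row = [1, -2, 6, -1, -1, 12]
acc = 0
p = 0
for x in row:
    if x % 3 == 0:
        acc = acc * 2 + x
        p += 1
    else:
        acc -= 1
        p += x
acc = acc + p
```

11

x=1: not %3==0, acc = 0-1 = -1; p=1
x=-2: not %3==0, acc = (-1)-1 = -2; p=-1
x=6: %3==0, acc = (-2)*2+6 = 2; p=0
x=-1: not %3==0, acc = 2-1 = 1; p=-1
x=-1: not %3==0, acc = 1-1 = 0; p=-2
x=12: %3==0, acc = 0*2+12 = 12; p=-1
acc+p = 12+(-1) = 11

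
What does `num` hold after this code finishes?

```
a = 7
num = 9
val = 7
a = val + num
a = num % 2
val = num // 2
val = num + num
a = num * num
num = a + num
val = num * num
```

a = 7+9 = 16
a = 9%2 = 1
val = 9//2 = 4
val = 9+9 = 18
a = 9*9 = 81
num = 81+9 = 90
val = 90*90 = 8100

90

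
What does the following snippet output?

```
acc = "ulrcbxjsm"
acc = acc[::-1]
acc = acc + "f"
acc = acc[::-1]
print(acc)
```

reverse → 'msjxbcrlu'
+ 'f' → 'msjxbcrluf'
reverse → 'fulrcbxjsm'

fulrcbxjsm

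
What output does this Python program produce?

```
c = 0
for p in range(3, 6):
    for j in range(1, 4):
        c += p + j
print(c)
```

p=3,j=1: c = 0+4 = 4
p=3,j=2: c = 4+5 = 9
p=3,j=3: c = 9+6 = 15
p=4,j=1: c = 15+5 = 20
p=4,j=2: c = 20+6 = 26
p=4,j=3: c = 26+7 = 33
p=5,j=1: c = 33+6 = 39
p=5,j=2: c = 39+7 = 46
p=5,j=3: c = 46+8 = 54

54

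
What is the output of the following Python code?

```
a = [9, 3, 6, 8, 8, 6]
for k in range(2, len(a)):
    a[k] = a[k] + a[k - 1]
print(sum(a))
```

k=2: a[2] = 6+3 = 9 → [9, 3, 9, 8, 8, 6]
k=3: a[3] = 8+9 = 17 → [9, 3, 9, 17, 8, 6]
k=4: a[4] = 8+17 = 25 → [9, 3, 9, 17, 25, 6]
k=5: a[5] = 6+25 = 31 → [9, 3, 9, 17, 25, 31]
sum = 94

94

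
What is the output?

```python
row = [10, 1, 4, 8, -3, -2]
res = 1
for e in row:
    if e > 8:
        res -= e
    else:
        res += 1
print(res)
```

-4

e=10: >8, res = 1-10 = -9
e=1: not >8, res = (-9)+1 = -8
e=4: not >8, res = (-8)+1 = -7
e=8: not >8, res = (-7)+1 = -6
e=-3: not >8, res = (-6)+1 = -5
e=-2: not >8, res = (-5)+1 = -4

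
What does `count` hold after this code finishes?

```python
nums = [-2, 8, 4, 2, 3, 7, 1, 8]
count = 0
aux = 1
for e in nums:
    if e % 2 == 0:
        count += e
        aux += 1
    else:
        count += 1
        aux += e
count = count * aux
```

e=-2: even, count = 0+(-2) = -2; aux=2
e=8: even, count = (-2)+8 = 6; aux=3
e=4: even, count = 6+4 = 10; aux=4
e=2: even, count = 10+2 = 12; aux=5
e=3: not even, count = 12+1 = 13; aux=8
e=7: not even, count = 13+1 = 14; aux=15
e=1: not even, count = 14+1 = 15; aux=16
e=8: even, count = 15+8 = 23; aux=17
count*aux = 23*17 = 391

391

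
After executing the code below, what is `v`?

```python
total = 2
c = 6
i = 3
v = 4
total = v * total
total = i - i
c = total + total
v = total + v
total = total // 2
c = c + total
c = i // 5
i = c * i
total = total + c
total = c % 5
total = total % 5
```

total = 4*2 = 8
total = 3-3 = 0
c = 0+0 = 0
v = 0+4 = 4
total = 0//2 = 0
c = 0+0 = 0
c = 3//5 = 0
i = 0*3 = 0
total = 0+0 = 0
total = 0%5 = 0
total = 0%5 = 0

4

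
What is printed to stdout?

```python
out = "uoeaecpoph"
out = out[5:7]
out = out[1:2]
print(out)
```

p

slice [5:7] → 'cp'
slice [1:2] → 'p'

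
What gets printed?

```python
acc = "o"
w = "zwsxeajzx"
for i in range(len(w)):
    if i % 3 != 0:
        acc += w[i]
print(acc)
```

owseazx

i=0: skip
i=1: add 'w' → 'ow'
i=2: add 's' → 'ows'
i=3: skip
i=4: add 'e' → 'owse'
i=5: add 'a' → 'owsea'
i=6: skip
i=7: add 'z' → 'owseaz'
i=8: add 'x' → 'owseazx'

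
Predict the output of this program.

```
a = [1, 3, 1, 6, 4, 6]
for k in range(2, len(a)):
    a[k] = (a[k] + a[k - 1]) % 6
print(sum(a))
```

16

k=2: a[2] = (1+3)%6 = 4 → [1, 3, 4, 6, 4, 6]
k=3: a[3] = (6+4)%6 = 4 → [1, 3, 4, 4, 4, 6]
k=4: a[4] = (4+4)%6 = 2 → [1, 3, 4, 4, 2, 6]
k=5: a[5] = (6+2)%6 = 2 → [1, 3, 4, 4, 2, 2]
sum = 16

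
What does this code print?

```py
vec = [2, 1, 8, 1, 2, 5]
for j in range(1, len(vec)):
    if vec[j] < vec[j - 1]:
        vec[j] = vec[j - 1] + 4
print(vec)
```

[2, 6, 8, 12, 16, 20]

j=1: 1<2, vec[1] = 2+4 = 6 → [2, 6, 8, 1, 2, 5]
j=2: 8>=6, unchanged → [2, 6, 8, 1, 2, 5]
j=3: 1<8, vec[3] = 8+4 = 12 → [2, 6, 8, 12, 2, 5]
j=4: 2<12, vec[4] = 12+4 = 16 → [2, 6, 8, 12, 16, 5]
j=5: 5<16, vec[5] = 16+4 = 20 → [2, 6, 8, 12, 16, 20]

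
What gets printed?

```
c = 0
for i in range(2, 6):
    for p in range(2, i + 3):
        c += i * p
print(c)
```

i=2,p=2: c = 0+4 = 4
i=2,p=3: c = 4+6 = 10
i=2,p=4: c = 10+8 = 18
i=3,p=2: c = 18+6 = 24
i=3,p=3: c = 24+9 = 33
i=3,p=4: c = 33+12 = 45
i=3,p=5: c = 45+15 = 60
i=4,p=2: c = 60+8 = 68
i=4,p=3: c = 68+12 = 80
i=4,p=4: c = 80+16 = 96
i=4,p=5: c = 96+20 = 116
i=4,p=6: c = 116+24 = 140
i=5,p=2: c = 140+10 = 150
i=5,p=3: c = 150+15 = 165
i=5,p=4: c = 165+20 = 185
i=5,p=5: c = 185+25 = 210
i=5,p=6: c = 210+30 = 240
i=5,p=7: c = 240+35 = 275

275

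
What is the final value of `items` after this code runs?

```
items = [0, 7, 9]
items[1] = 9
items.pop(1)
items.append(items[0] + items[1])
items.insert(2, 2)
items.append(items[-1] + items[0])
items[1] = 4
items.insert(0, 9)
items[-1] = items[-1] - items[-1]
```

[9, 0, 4, 2, 9, 0]

items[1] = 9 → [0, 9, 9]
pop(1) removes 9 → [0, 9]
append items[0]+items[1] = 0+9 = 9 → [0, 9, 9]
insert 2 at 2 → [0, 9, 2, 9]
append items[-1]+items[0] = 9+0 = 9 → [0, 9, 2, 9, 9]
items[1] = 4 → [0, 4, 2, 9, 9]
insert 9 at 0 → [9, 0, 4, 2, 9, 9]
items[-1] = items[-1]-items[-1] = 9-9 = 0 → [9, 0, 4, 2, 9, 0]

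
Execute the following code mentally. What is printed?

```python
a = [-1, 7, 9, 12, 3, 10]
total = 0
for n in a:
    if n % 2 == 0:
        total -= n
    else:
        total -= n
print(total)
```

n=-1: not even, total = 0-(-1) = 1
n=7: not even, total = 1-7 = -6
n=9: not even, total = (-6)-9 = -15
n=12: even, total = (-15)-12 = -27
n=3: not even, total = (-27)-3 = -30
n=10: even, total = (-30)-10 = -40

-40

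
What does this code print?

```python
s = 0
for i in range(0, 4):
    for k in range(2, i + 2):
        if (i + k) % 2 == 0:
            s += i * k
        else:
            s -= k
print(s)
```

i=1,k=2: odd sum, s = 0-2 = -2
i=2,k=2: even sum, s = (-2)+4 = 2
i=2,k=3: odd sum, s = 2-3 = -1
i=3,k=2: odd sum, s = (-1)-2 = -3
i=3,k=3: even sum, s = (-3)+9 = 6
i=3,k=4: odd sum, s = 6-4 = 2

2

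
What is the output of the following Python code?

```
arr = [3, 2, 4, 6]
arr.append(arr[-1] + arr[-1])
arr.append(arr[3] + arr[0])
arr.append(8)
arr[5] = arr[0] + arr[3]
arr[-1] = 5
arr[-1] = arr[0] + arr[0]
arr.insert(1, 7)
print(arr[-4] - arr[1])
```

append arr[-1]+arr[-1] = 6+6 = 12 → [3, 2, 4, 6, 12]
append arr[3]+arr[0] = 6+3 = 9 → [3, 2, 4, 6, 12, 9]
append 8 → [3, 2, 4, 6, 12, 9, 8]
arr[5] = arr[0]+arr[3] = 3+6 = 9 → [3, 2, 4, 6, 12, 9, 8]
arr[-1] = 5 → [3, 2, 4, 6, 12, 9, 5]
arr[-1] = arr[0]+arr[0] = 3+3 = 6 → [3, 2, 4, 6, 12, 9, 6]
insert 7 at 1 → [3, 7, 2, 4, 6, 12, 9, 6]
arr[-4]-arr[1] = 6-7 = -1

-1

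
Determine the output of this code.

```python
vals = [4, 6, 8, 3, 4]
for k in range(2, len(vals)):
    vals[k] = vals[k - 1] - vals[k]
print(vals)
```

[4, 6, -2, -5, -9]

k=2: vals[2] = 6-8 = -2 → [4, 6, -2, 3, 4]
k=3: vals[3] = (-2)-3 = -5 → [4, 6, -2, -5, 4]
k=4: vals[4] = (-5)-4 = -9 → [4, 6, -2, -5, -9]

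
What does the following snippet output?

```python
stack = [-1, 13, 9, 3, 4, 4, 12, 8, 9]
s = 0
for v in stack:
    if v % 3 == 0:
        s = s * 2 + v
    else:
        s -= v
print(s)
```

v=-1: not %3==0, s = 0-(-1) = 1
v=13: not %3==0, s = 1-13 = -12
v=9: %3==0, s = (-12)*2+9 = -15
v=3: %3==0, s = (-15)*2+3 = -27
v=4: not %3==0, s = (-27)-4 = -31
v=4: not %3==0, s = (-31)-4 = -35
v=12: %3==0, s = (-35)*2+12 = -58
v=8: not %3==0, s = (-58)-8 = -66
v=9: %3==0, s = (-66)*2+9 = -123

-123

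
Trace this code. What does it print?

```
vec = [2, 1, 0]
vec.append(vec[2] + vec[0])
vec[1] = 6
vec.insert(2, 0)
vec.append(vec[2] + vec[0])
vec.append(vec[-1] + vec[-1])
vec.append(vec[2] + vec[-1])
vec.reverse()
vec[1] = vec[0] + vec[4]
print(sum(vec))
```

20

append vec[2]+vec[0] = 0+2 = 2 → [2, 1, 0, 2]
vec[1] = 6 → [2, 6, 0, 2]
insert 0 at 2 → [2, 6, 0, 0, 2]
append vec[2]+vec[0] = 0+2 = 2 → [2, 6, 0, 0, 2, 2]
append vec[-1]+vec[-1] = 2+2 = 4 → [2, 6, 0, 0, 2, 2, 4]
append vec[2]+vec[-1] = 0+4 = 4 → [2, 6, 0, 0, 2, 2, 4, 4]
reverse → [4, 4, 2, 2, 0, 0, 6, 2]
vec[1] = vec[0]+vec[4] = 4+0 = 4 → [4, 4, 2, 2, 0, 0, 6, 2]
sum = 20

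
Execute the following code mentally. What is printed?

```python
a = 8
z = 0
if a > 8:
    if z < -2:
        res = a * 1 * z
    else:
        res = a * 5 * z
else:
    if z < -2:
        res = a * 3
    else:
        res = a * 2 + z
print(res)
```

16

a=8, z=0
a > 8 is False; z < -2 is False
→ res = a * 2 + z = 16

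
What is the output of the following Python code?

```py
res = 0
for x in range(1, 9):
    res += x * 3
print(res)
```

108

x=1: res = 0+1*3 = 3
x=2: res = 3+2*3 = 9
x=3: res = 9+3*3 = 18
x=4: res = 18+4*3 = 30
x=5: res = 30+5*3 = 45
x=6: res = 45+6*3 = 63
x=7: res = 63+7*3 = 84
x=8: res = 84+8*3 = 108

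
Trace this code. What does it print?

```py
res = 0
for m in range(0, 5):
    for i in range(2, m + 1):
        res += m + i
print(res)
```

m=2,i=2: res = 0+4 = 4
m=3,i=2: res = 4+5 = 9
m=3,i=3: res = 9+6 = 15
m=4,i=2: res = 15+6 = 21
m=4,i=3: res = 21+7 = 28
m=4,i=4: res = 28+8 = 36

36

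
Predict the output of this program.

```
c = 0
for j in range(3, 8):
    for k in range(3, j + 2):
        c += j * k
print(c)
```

540

j=3,k=3: c = 0+9 = 9
j=3,k=4: c = 9+12 = 21
j=4,k=3: c = 21+12 = 33
j=4,k=4: c = 33+16 = 49
j=4,k=5: c = 49+20 = 69
j=5,k=3: c = 69+15 = 84
j=5,k=4: c = 84+20 = 104
j=5,k=5: c = 104+25 = 129
j=5,k=6: c = 129+30 = 159
j=6,k=3: c = 159+18 = 177
j=6,k=4: c = 177+24 = 201
j=6,k=5: c = 201+30 = 231
j=6,k=6: c = 231+36 = 267
j=6,k=7: c = 267+42 = 309
j=7,k=3: c = 309+21 = 330
j=7,k=4: c = 330+28 = 358
j=7,k=5: c = 358+35 = 393
j=7,k=6: c = 393+42 = 435
j=7,k=7: c = 435+49 = 484
j=7,k=8: c = 484+56 = 540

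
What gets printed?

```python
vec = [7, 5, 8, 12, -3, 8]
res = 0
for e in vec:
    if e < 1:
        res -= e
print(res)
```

e=7: not <1
e=5: not <1
e=8: not <1
e=12: not <1
e=-3: <1, res = 0-(-3) = 3
e=8: not <1

3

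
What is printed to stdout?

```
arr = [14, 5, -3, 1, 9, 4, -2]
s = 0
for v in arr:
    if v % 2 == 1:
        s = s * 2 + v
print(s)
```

v=14: not odd
v=5: odd, s = 0*2+5 = 5
v=-3: odd, s = 5*2+(-3) = 7
v=1: odd, s = 7*2+1 = 15
v=9: odd, s = 15*2+9 = 39
v=4: not odd
v=-2: not odd

39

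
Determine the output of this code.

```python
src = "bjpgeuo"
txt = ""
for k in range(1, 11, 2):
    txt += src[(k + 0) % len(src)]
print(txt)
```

jgubp

k=1: add src[1]='j' → 'j'
k=3: add src[3]='g' → 'jg'
k=5: add src[5]='u' → 'jgu'
k=7: add src[0]='b' → 'jgub'
k=9: add src[2]='p' → 'jgubp'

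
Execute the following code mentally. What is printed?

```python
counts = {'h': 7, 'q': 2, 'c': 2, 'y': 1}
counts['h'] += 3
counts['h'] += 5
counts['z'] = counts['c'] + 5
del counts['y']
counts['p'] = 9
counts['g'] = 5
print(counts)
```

counts['h'] = 7+3 = 10 → {'h': 10, 'q': 2, 'c': 2, 'y': 1}
counts['h'] = 10+5 = 15 → {'h': 15, 'q': 2, 'c': 2, 'y': 1}
counts['z'] = counts['c']+5 = 7 → {'h': 15, 'q': 2, 'c': 2, 'y': 1, 'z': 7}
del 'y' → {'h': 15, 'q': 2, 'c': 2, 'z': 7}
counts['p'] = 9 → {'h': 15, 'q': 2, 'c': 2, 'z': 7, 'p': 9}
counts['g'] = 5 → {'h': 15, 'q': 2, 'c': 2, 'z': 7, 'p': 9, 'g': 5}

{'h': 15, 'q': 2, 'c': 2, 'z': 7, 'p': 9, 'g': 5}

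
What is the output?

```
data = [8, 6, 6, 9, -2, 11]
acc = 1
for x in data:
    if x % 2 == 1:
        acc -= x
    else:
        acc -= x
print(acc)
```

x=8: not odd, acc = 1-8 = -7
x=6: not odd, acc = (-7)-6 = -13
x=6: not odd, acc = (-13)-6 = -19
x=9: odd, acc = (-19)-9 = -28
x=-2: not odd, acc = (-28)-(-2) = -26
x=11: odd, acc = (-26)-11 = -37

-37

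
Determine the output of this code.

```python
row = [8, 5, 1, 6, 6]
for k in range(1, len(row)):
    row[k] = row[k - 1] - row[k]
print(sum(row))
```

k=1: row[1] = 8-5 = 3 → [8, 3, 1, 6, 6]
k=2: row[2] = 3-1 = 2 → [8, 3, 2, 6, 6]
k=3: row[3] = 2-6 = -4 → [8, 3, 2, -4, 6]
k=4: row[4] = (-4)-6 = -10 → [8, 3, 2, -4, -10]
sum = -1

-1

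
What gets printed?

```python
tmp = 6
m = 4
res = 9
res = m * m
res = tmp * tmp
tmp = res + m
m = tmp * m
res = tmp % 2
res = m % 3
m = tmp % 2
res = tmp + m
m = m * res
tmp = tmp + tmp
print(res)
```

40

res = 4*4 = 16
res = 6*6 = 36
tmp = 36+4 = 40
m = 40*4 = 160
res = 40%2 = 0
res = 160%3 = 1
m = 40%2 = 0
res = 40+0 = 40
m = 0*40 = 0
tmp = 40+40 = 80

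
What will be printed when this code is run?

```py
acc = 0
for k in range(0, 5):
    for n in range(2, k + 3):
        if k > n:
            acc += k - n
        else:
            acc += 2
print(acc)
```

28

k=0,n=2: not 0>2, acc = 0+2 = 2
k=1,n=2: not 1>2, acc = 2+2 = 4
k=1,n=3: not 1>3, acc = 4+2 = 6
k=2,n=2: not 2>2, acc = 6+2 = 8
k=2,n=3: not 2>3, acc = 8+2 = 10
k=2,n=4: not 2>4, acc = 10+2 = 12
k=3,n=2: 3>2, acc = 12+1 = 13
k=3,n=3: not 3>3, acc = 13+2 = 15
k=3,n=4: not 3>4, acc = 15+2 = 17
k=3,n=5: not 3>5, acc = 17+2 = 19
k=4,n=2: 4>2, acc = 19+2 = 21
k=4,n=3: 4>3, acc = 21+1 = 22
k=4,n=4: not 4>4, acc = 22+2 = 24
k=4,n=5: not 4>5, acc = 24+2 = 26
k=4,n=6: not 4>6, acc = 26+2 = 28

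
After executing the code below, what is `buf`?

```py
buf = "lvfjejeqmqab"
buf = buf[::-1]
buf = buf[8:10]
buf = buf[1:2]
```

reverse → 'baqmqejejfvl'
slice [8:10] → 'jf'
slice [1:2] → 'f'

'f'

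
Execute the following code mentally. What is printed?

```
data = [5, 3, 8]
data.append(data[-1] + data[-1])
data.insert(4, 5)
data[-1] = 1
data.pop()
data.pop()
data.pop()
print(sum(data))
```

8

append data[-1]+data[-1] = 8+8 = 16 → [5, 3, 8, 16]
insert 5 at 4 → [5, 3, 8, 16, 5]
data[-1] = 1 → [5, 3, 8, 16, 1]
pop() removes 1 → [5, 3, 8, 16]
pop() removes 16 → [5, 3, 8]
pop() removes 8 → [5, 3]
sum = 8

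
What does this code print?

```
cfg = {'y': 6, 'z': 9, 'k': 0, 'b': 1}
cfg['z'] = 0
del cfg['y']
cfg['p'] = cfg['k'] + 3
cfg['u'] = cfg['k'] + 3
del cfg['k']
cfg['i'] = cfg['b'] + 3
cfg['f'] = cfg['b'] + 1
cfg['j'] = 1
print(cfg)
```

cfg['z'] = 0 → {'y': 6, 'z': 0, 'k': 0, 'b': 1}
del 'y' → {'z': 0, 'k': 0, 'b': 1}
cfg['p'] = cfg['k']+3 = 3 → {'z': 0, 'k': 0, 'b': 1, 'p': 3}
cfg['u'] = cfg['k']+3 = 3 → {'z': 0, 'k': 0, 'b': 1, 'p': 3, 'u': 3}
del 'k' → {'z': 0, 'b': 1, 'p': 3, 'u': 3}
cfg['i'] = cfg['b']+3 = 4 → {'z': 0, 'b': 1, 'p': 3, 'u': 3, 'i': 4}
cfg['f'] = cfg['b']+1 = 2 → {'z': 0, 'b': 1, 'p': 3, 'u': 3, 'i': 4, 'f': 2}
cfg['j'] = 1 → {'z': 0, 'b': 1, 'p': 3, 'u': 3, 'i': 4, 'f': 2, 'j': 1}

{'z': 0, 'b': 1, 'p': 3, 'u': 3, 'i': 4, 'f': 2, 'j': 1}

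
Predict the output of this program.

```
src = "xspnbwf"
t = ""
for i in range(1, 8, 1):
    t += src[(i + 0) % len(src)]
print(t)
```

spnbwfx

i=1: add src[1]='s' → 's'
i=2: add src[2]='p' → 'sp'
i=3: add src[3]='n' → 'spn'
i=4: add src[4]='b' → 'spnb'
i=5: add src[5]='w' → 'spnbw'
i=6: add src[6]='f' → 'spnbwf'
i=7: add src[0]='x' → 'spnbwfx'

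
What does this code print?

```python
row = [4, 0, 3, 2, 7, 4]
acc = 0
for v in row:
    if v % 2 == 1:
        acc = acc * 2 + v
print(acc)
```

13

v=4: not odd
v=0: not odd
v=3: odd, acc = 0*2+3 = 3
v=2: not odd
v=7: odd, acc = 3*2+7 = 13
v=4: not odd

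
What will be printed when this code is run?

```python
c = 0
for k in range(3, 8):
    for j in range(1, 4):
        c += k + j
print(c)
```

k=3,j=1: c = 0+4 = 4
k=3,j=2: c = 4+5 = 9
k=3,j=3: c = 9+6 = 15
k=4,j=1: c = 15+5 = 20
k=4,j=2: c = 20+6 = 26
k=4,j=3: c = 26+7 = 33
k=5,j=1: c = 33+6 = 39
k=5,j=2: c = 39+7 = 46
k=5,j=3: c = 46+8 = 54
k=6,j=1: c = 54+7 = 61
k=6,j=2: c = 61+8 = 69
k=6,j=3: c = 69+9 = 78
k=7,j=1: c = 78+8 = 86
k=7,j=2: c = 86+9 = 95
k=7,j=3: c = 95+10 = 105

105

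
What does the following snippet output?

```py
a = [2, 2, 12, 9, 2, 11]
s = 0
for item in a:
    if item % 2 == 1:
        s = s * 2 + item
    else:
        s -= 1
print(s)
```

15

item=2: not odd, s = 0-1 = -1
item=2: not odd, s = (-1)-1 = -2
item=12: not odd, s = (-2)-1 = -3
item=9: odd, s = (-3)*2+9 = 3
item=2: not odd, s = 3-1 = 2
item=11: odd, s = 2*2+11 = 15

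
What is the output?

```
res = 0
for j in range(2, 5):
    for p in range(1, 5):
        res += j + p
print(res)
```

66

j=2,p=1: res = 0+3 = 3
j=2,p=2: res = 3+4 = 7
j=2,p=3: res = 7+5 = 12
j=2,p=4: res = 12+6 = 18
j=3,p=1: res = 18+4 = 22
j=3,p=2: res = 22+5 = 27
j=3,p=3: res = 27+6 = 33
j=3,p=4: res = 33+7 = 40
j=4,p=1: res = 40+5 = 45
j=4,p=2: res = 45+6 = 51
j=4,p=3: res = 51+7 = 58
j=4,p=4: res = 58+8 = 66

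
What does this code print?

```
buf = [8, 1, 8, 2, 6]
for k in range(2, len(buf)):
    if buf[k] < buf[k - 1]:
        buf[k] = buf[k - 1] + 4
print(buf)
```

[8, 1, 8, 12, 16]

k=2: 8>=1, unchanged → [8, 1, 8, 2, 6]
k=3: 2<8, buf[3] = 8+4 = 12 → [8, 1, 8, 12, 6]
k=4: 6<12, buf[4] = 12+4 = 16 → [8, 1, 8, 12, 16]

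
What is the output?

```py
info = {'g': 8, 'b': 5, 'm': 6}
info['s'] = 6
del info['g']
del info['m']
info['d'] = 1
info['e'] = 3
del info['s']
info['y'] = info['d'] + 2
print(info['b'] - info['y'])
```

2

info['s'] = 6 → {'g': 8, 'b': 5, 'm': 6, 's': 6}
del 'g' → {'b': 5, 'm': 6, 's': 6}
del 'm' → {'b': 5, 's': 6}
info['d'] = 1 → {'b': 5, 's': 6, 'd': 1}
info['e'] = 3 → {'b': 5, 's': 6, 'd': 1, 'e': 3}
del 's' → {'b': 5, 'd': 1, 'e': 3}
info['y'] = info['d']+2 = 3 → {'b': 5, 'd': 1, 'e': 3, 'y': 3}
info['b']-info['y'] = 5-3 = 2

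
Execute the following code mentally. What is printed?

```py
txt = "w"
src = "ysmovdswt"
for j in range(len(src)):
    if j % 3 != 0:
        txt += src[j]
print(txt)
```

j=0: skip
j=1: add 's' → 'ws'
j=2: add 'm' → 'wsm'
j=3: skip
j=4: add 'v' → 'wsmv'
j=5: add 'd' → 'wsmvd'
j=6: skip
j=7: add 'w' → 'wsmvdw'
j=8: add 't' → 'wsmvdwt'

wsmvdwt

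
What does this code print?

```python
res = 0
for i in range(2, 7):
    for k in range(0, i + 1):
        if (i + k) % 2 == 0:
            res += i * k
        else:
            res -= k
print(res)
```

135

i=2,k=0: even sum, res = 0+0 = 0
i=2,k=1: odd sum, res = 0-1 = -1
i=2,k=2: even sum, res = (-1)+4 = 3
i=3,k=0: odd sum, res = 3-0 = 3
i=3,k=1: even sum, res = 3+3 = 6
i=3,k=2: odd sum, res = 6-2 = 4
i=3,k=3: even sum, res = 4+9 = 13
i=4,k=0: even sum, res = 13+0 = 13
i=4,k=1: odd sum, res = 13-1 = 12
i=4,k=2: even sum, res = 12+8 = 20
i=4,k=3: odd sum, res = 20-3 = 17
i=4,k=4: even sum, res = 17+16 = 33
i=5,k=0: odd sum, res = 33-0 = 33
i=5,k=1: even sum, res = 33+5 = 38
i=5,k=2: odd sum, res = 38-2 = 36
i=5,k=3: even sum, res = 36+15 = 51
i=5,k=4: odd sum, res = 51-4 = 47
i=5,k=5: even sum, res = 47+25 = 72
i=6,k=0: even sum, res = 72+0 = 72
i=6,k=1: odd sum, res = 72-1 = 71
i=6,k=2: even sum, res = 71+12 = 83
i=6,k=3: odd sum, res = 83-3 = 80
i=6,k=4: even sum, res = 80+24 = 104
i=6,k=5: odd sum, res = 104-5 = 99
i=6,k=6: even sum, res = 99+36 = 135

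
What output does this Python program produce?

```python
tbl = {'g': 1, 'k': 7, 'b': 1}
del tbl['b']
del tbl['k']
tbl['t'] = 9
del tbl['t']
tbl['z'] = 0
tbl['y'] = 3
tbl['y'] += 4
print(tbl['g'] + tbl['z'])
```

1

del 'b' → {'g': 1, 'k': 7}
del 'k' → {'g': 1}
tbl['t'] = 9 → {'g': 1, 't': 9}
del 't' → {'g': 1}
tbl['z'] = 0 → {'g': 1, 'z': 0}
tbl['y'] = 3 → {'g': 1, 'z': 0, 'y': 3}
tbl['y'] = 3+4 = 7 → {'g': 1, 'z': 0, 'y': 7}
tbl['g']+tbl['z'] = 1+0 = 1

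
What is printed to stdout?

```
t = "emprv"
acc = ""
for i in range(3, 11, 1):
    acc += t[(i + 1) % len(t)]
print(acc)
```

i=3: add t[4]='v' → 'v'
i=4: add t[0]='e' → 've'
i=5: add t[1]='m' → 'vem'
i=6: add t[2]='p' → 'vemp'
i=7: add t[3]='r' → 'vempr'
i=8: add t[4]='v' → 'vemprv'
i=9: add t[0]='e' → 'vemprve'
i=10: add t[1]='m' → 'vemprvem'

vemprvem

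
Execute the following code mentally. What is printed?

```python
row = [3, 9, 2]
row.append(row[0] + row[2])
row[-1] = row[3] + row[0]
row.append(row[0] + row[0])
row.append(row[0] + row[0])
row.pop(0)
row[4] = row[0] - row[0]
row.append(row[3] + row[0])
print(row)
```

append row[0]+row[2] = 3+2 = 5 → [3, 9, 2, 5]
row[-1] = row[3]+row[0] = 5+3 = 8 → [3, 9, 2, 8]
append row[0]+row[0] = 3+3 = 6 → [3, 9, 2, 8, 6]
append row[0]+row[0] = 3+3 = 6 → [3, 9, 2, 8, 6, 6]
pop(0) removes 3 → [9, 2, 8, 6, 6]
row[4] = row[0]-row[0] = 9-9 = 0 → [9, 2, 8, 6, 0]
append row[3]+row[0] = 6+9 = 15 → [9, 2, 8, 6, 0, 15]

[9, 2, 8, 6, 0, 15]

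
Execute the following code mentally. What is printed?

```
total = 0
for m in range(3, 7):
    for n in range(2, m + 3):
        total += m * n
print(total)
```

467

m=3,n=2: total = 0+6 = 6
m=3,n=3: total = 6+9 = 15
m=3,n=4: total = 15+12 = 27
m=3,n=5: total = 27+15 = 42
m=4,n=2: total = 42+8 = 50
m=4,n=3: total = 50+12 = 62
m=4,n=4: total = 62+16 = 78
m=4,n=5: total = 78+20 = 98
m=4,n=6: total = 98+24 = 122
m=5,n=2: total = 122+10 = 132
m=5,n=3: total = 132+15 = 147
m=5,n=4: total = 147+20 = 167
m=5,n=5: total = 167+25 = 192
m=5,n=6: total = 192+30 = 222
m=5,n=7: total = 222+35 = 257
m=6,n=2: total = 257+12 = 269
m=6,n=3: total = 269+18 = 287
m=6,n=4: total = 287+24 = 311
m=6,n=5: total = 311+30 = 341
m=6,n=6: total = 341+36 = 377
m=6,n=7: total = 377+42 = 419
m=6,n=8: total = 419+48 = 467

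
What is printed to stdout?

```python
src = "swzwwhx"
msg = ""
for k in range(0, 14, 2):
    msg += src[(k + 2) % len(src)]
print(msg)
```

zwxwwhs

k=0: add src[2]='z' → 'z'
k=2: add src[4]='w' → 'zw'
k=4: add src[6]='x' → 'zwx'
k=6: add src[1]='w' → 'zwxw'
k=8: add src[3]='w' → 'zwxww'
k=10: add src[5]='h' → 'zwxwwh'
k=12: add src[0]='s' → 'zwxwwhs'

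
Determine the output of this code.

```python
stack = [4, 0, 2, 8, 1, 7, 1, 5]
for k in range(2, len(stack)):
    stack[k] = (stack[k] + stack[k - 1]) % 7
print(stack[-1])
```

k=2: stack[2] = (2+0)%7 = 2 → [4, 0, 2, 8, 1, 7, 1, 5]
k=3: stack[3] = (8+2)%7 = 3 → [4, 0, 2, 3, 1, 7, 1, 5]
k=4: stack[4] = (1+3)%7 = 4 → [4, 0, 2, 3, 4, 7, 1, 5]
k=5: stack[5] = (7+4)%7 = 4 → [4, 0, 2, 3, 4, 4, 1, 5]
k=6: stack[6] = (1+4)%7 = 5 → [4, 0, 2, 3, 4, 4, 5, 5]
k=7: stack[7] = (5+5)%7 = 3 → [4, 0, 2, 3, 4, 4, 5, 3]

3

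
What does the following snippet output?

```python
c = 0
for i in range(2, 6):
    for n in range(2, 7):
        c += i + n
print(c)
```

150

i=2,n=2: c = 0+4 = 4
i=2,n=3: c = 4+5 = 9
i=2,n=4: c = 9+6 = 15
i=2,n=5: c = 15+7 = 22
i=2,n=6: c = 22+8 = 30
i=3,n=2: c = 30+5 = 35
i=3,n=3: c = 35+6 = 41
i=3,n=4: c = 41+7 = 48
i=3,n=5: c = 48+8 = 56
i=3,n=6: c = 56+9 = 65
i=4,n=2: c = 65+6 = 71
i=4,n=3: c = 71+7 = 78
i=4,n=4: c = 78+8 = 86
i=4,n=5: c = 86+9 = 95
i=4,n=6: c = 95+10 = 105
i=5,n=2: c = 105+7 = 112
i=5,n=3: c = 112+8 = 120
i=5,n=4: c = 120+9 = 129
i=5,n=5: c = 129+10 = 139
i=5,n=6: c = 139+11 = 150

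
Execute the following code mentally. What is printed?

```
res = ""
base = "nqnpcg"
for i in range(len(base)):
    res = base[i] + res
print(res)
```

i=0: prepend 'n' → 'n'
i=1: prepend 'q' → 'qn'
i=2: prepend 'n' → 'nqn'
i=3: prepend 'p' → 'pnqn'
i=4: prepend 'c' → 'cpnqn'
i=5: prepend 'g' → 'gcpnqn'

gcpnqn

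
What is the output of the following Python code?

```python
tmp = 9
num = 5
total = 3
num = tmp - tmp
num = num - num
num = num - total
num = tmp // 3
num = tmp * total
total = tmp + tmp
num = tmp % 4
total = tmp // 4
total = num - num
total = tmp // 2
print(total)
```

num = 9-9 = 0
num = 0-0 = 0
num = 0-3 = -3
num = 9//3 = 3
num = 9*3 = 27
total = 9+9 = 18
num = 9%4 = 1
total = 9//4 = 2
total = 1-1 = 0
total = 9//2 = 4

4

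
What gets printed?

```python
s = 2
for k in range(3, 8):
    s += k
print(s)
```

27

k=3: s = 2+3 = 5
k=4: s = 5+4 = 9
k=5: s = 9+5 = 14
k=6: s = 14+6 = 20
k=7: s = 20+7 = 27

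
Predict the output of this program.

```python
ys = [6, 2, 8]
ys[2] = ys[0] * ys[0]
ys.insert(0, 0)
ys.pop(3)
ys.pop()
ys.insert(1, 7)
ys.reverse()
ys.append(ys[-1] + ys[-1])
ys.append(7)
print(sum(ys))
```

20

ys[2] = ys[0]*ys[0] = 6*6 = 36 → [6, 2, 36]
insert 0 at 0 → [0, 6, 2, 36]
pop(3) removes 36 → [0, 6, 2]
pop() removes 2 → [0, 6]
insert 7 at 1 → [0, 7, 6]
reverse → [6, 7, 0]
append ys[-1]+ys[-1] = 0+0 = 0 → [6, 7, 0, 0]
append 7 → [6, 7, 0, 0, 7]
sum = 20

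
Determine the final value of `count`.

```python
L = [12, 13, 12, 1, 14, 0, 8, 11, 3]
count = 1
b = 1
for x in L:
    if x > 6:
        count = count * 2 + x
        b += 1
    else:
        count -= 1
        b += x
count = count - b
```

x=12: >6, count = 1*2+12 = 14; b=2
x=13: >6, count = 14*2+13 = 41; b=3
x=12: >6, count = 41*2+12 = 94; b=4
x=1: not >6, count = 94-1 = 93; b=5
x=14: >6, count = 93*2+14 = 200; b=6
x=0: not >6, count = 200-1 = 199; b=6
x=8: >6, count = 199*2+8 = 406; b=7
x=11: >6, count = 406*2+11 = 823; b=8
x=3: not >6, count = 823-1 = 822; b=11
count-b = 822-11 = 811

811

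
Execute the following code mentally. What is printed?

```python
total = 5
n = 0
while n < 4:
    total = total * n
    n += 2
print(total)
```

0

n=0: total = 5*0 = 0
n=2: total = 0*2 = 0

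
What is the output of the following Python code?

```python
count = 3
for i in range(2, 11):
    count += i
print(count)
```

57

i=2: count = 3+2 = 5
i=3: count = 5+3 = 8
i=4: count = 8+4 = 12
i=5: count = 12+5 = 17
i=6: count = 17+6 = 23
i=7: count = 23+7 = 30
i=8: count = 30+8 = 38
i=9: count = 38+9 = 47
i=10: count = 47+10 = 57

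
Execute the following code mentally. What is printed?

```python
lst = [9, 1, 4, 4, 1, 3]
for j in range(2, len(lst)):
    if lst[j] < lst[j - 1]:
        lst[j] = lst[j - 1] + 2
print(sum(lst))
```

32

j=2: 4>=1, unchanged → [9, 1, 4, 4, 1, 3]
j=3: 4>=4, unchanged → [9, 1, 4, 4, 1, 3]
j=4: 1<4, lst[4] = 4+2 = 6 → [9, 1, 4, 4, 6, 3]
j=5: 3<6, lst[5] = 6+2 = 8 → [9, 1, 4, 4, 6, 8]
sum = 32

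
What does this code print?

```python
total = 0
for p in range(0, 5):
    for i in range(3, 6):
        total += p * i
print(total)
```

p=0,i=3: total = 0+0 = 0
p=0,i=4: total = 0+0 = 0
p=0,i=5: total = 0+0 = 0
p=1,i=3: total = 0+3 = 3
p=1,i=4: total = 3+4 = 7
p=1,i=5: total = 7+5 = 12
p=2,i=3: total = 12+6 = 18
p=2,i=4: total = 18+8 = 26
p=2,i=5: total = 26+10 = 36
p=3,i=3: total = 36+9 = 45
p=3,i=4: total = 45+12 = 57
p=3,i=5: total = 57+15 = 72
p=4,i=3: total = 72+12 = 84
p=4,i=4: total = 84+16 = 100
p=4,i=5: total = 100+20 = 120

120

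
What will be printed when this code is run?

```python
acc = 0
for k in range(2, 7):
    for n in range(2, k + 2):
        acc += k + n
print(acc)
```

k=2,n=2: acc = 0+4 = 4
k=2,n=3: acc = 4+5 = 9
k=3,n=2: acc = 9+5 = 14
k=3,n=3: acc = 14+6 = 20
k=3,n=4: acc = 20+7 = 27
k=4,n=2: acc = 27+6 = 33
k=4,n=3: acc = 33+7 = 40
k=4,n=4: acc = 40+8 = 48
k=4,n=5: acc = 48+9 = 57
k=5,n=2: acc = 57+7 = 64
k=5,n=3: acc = 64+8 = 72
k=5,n=4: acc = 72+9 = 81
k=5,n=5: acc = 81+10 = 91
k=5,n=6: acc = 91+11 = 102
k=6,n=2: acc = 102+8 = 110
k=6,n=3: acc = 110+9 = 119
k=6,n=4: acc = 119+10 = 129
k=6,n=5: acc = 129+11 = 140
k=6,n=6: acc = 140+12 = 152
k=6,n=7: acc = 152+13 = 165

165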